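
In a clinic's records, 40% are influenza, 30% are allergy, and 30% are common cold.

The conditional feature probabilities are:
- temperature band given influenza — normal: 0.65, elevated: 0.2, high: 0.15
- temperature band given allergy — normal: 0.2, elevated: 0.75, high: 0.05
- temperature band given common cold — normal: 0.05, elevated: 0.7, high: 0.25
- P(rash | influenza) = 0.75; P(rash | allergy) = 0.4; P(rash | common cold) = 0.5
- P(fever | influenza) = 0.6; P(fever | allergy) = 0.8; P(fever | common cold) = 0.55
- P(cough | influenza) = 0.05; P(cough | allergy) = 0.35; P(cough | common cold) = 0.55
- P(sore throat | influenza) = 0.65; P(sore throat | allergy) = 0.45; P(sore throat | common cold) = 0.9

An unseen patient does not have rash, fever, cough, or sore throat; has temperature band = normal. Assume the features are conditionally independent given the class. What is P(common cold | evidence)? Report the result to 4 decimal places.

0.0134

influenza: 0.4 × 0.65 × (1−0.75) × (1−0.6) × (1−0.05) × (1−0.65) = 0.008645
allergy: 0.3 × 0.2 × (1−0.4) × (1−0.8) × (1−0.35) × (1−0.45) = 0.002574
common cold: 0.3 × 0.05 × (1−0.5) × (1−0.55) × (1−0.55) × (1−0.9) = 0.000151875
P(common cold | x) = 0.000151875 / 0.011370875 ≈ 0.0134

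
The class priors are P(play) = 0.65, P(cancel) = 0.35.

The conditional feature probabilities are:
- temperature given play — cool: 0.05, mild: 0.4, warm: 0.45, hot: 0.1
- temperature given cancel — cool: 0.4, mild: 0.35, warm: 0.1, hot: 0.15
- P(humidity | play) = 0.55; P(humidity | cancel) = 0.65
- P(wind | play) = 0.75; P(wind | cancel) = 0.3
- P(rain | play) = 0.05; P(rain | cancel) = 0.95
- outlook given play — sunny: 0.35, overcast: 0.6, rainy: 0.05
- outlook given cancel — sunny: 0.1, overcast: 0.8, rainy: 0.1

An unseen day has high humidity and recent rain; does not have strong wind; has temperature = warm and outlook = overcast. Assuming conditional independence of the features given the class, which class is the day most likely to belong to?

play: 0.65 × 0.45 × 0.55 × (1−0.75) × 0.05 × 0.6 = 0.0012065625
cancel: 0.35 × 0.1 × 0.65 × (1−0.3) × 0.95 × 0.8 = 0.012103
Highest score → cancel.

cancel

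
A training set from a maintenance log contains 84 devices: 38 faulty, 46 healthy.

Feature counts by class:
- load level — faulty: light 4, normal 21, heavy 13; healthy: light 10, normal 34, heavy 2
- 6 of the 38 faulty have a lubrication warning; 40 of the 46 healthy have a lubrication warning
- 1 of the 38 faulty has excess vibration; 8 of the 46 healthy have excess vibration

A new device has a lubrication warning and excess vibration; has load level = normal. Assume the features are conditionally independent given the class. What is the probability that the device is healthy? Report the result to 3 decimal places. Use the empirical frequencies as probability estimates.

faulty: (38/84) × (21/38) × (6/38) × (1/38) ≈ 0.00103878
healthy: (46/84) × (34/46) × (40/46) × (8/46) ≈ 0.0612116
P(healthy | x) = 0.0612116 / 0.06225038 ≈ 0.983

0.983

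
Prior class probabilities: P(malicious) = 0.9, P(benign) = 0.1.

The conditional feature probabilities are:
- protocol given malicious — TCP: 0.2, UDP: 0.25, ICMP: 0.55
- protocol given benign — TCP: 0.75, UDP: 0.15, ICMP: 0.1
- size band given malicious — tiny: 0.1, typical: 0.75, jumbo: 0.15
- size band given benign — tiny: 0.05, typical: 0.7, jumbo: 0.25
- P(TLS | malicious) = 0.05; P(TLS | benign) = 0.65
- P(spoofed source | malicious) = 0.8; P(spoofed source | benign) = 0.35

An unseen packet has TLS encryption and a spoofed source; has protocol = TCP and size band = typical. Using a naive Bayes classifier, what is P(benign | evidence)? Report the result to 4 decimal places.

malicious: 0.9 × 0.2 × 0.75 × 0.05 × 0.8 = 0.0054
benign: 0.1 × 0.75 × 0.7 × 0.65 × 0.35 = 0.01194375
P(benign | x) = 0.01194375 / 0.01734375 ≈ 0.6886

0.6886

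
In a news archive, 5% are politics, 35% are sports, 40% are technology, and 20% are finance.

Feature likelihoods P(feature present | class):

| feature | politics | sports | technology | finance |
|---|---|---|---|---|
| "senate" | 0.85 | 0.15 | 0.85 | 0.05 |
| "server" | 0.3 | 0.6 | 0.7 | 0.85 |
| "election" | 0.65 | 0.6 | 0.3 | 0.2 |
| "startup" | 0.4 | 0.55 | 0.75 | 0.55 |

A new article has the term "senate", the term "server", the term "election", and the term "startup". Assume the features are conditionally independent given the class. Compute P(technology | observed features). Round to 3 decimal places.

politics: 0.05 × 0.85 × 0.3 × 0.65 × 0.4 = 0.003315
sports: 0.35 × 0.15 × 0.6 × 0.6 × 0.55 = 0.010395
technology: 0.4 × 0.85 × 0.7 × 0.3 × 0.75 = 0.05355
finance: 0.2 × 0.05 × 0.85 × 0.2 × 0.55 = 0.000935
P(technology | x) = 0.05355 / 0.068195 ≈ 0.785

0.785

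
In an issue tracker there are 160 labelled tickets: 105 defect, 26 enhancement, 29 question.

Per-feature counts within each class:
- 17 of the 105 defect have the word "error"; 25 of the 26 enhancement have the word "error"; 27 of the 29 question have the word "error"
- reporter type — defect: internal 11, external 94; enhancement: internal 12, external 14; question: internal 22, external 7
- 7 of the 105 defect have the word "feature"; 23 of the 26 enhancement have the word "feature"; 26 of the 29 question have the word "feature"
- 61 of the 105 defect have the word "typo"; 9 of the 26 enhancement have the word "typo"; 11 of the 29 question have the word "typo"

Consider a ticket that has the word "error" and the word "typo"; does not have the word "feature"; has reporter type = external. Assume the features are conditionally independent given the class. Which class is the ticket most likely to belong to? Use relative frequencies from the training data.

defect

defect: (105/160) × (17/105) × (94/105) × (98/105) × (61/105) ≈ 0.0515757
enhancement: (26/160) × (25/26) × (14/26) × (3/26) × (9/26) ≈ 0.00336041
question: (29/160) × (27/29) × (7/29) × (3/29) × (11/29) ≈ 0.00159831
Highest score → defect.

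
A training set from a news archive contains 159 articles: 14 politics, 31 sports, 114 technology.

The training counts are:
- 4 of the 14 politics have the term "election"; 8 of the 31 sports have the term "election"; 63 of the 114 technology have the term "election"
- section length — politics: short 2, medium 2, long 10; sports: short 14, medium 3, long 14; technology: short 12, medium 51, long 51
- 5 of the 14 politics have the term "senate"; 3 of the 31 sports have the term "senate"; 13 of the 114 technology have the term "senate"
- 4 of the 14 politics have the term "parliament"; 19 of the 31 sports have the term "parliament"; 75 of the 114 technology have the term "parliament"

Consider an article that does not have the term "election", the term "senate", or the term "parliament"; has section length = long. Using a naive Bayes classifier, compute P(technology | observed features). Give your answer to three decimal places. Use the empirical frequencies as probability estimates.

0.500

politics: (14/159) × (10/14) × (10/14) × (9/14) × (10/14) ≈ 0.0206282
sports: (31/159) × (23/31) × (14/31) × (28/31) × (12/31) ≈ 0.0228409
technology: (114/159) × (51/114) × (51/114) × (101/114) × (39/114) ≈ 0.0434925
P(technology | x) = 0.0434925 / 0.0869616 ≈ 0.500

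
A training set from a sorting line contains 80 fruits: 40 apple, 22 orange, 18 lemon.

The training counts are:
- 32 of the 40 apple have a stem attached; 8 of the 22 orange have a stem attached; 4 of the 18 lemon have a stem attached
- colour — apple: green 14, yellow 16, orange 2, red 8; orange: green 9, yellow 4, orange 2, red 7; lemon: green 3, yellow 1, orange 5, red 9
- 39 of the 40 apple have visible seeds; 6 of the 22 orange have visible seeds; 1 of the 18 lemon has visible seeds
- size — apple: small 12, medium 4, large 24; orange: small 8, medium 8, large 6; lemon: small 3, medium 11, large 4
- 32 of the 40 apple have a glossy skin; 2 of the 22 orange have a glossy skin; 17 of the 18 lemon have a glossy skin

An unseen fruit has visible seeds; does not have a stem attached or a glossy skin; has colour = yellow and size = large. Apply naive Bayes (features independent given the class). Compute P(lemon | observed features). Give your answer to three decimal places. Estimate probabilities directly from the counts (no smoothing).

apple: (40/80) × (8/40) × (16/40) × (39/40) × (24/40) × (8/40) = 0.00468
orange: (22/80) × (14/22) × (4/22) × (6/22) × (6/22) × (20/22) ≈ 0.00215149
lemon: (18/80) × (14/18) × (1/18) × (1/18) × (4/18) × (1/18) ≈ 0.00000666819
P(lemon | x) = 0.00000666819 / 0.00683815819 ≈ 0.001

0.001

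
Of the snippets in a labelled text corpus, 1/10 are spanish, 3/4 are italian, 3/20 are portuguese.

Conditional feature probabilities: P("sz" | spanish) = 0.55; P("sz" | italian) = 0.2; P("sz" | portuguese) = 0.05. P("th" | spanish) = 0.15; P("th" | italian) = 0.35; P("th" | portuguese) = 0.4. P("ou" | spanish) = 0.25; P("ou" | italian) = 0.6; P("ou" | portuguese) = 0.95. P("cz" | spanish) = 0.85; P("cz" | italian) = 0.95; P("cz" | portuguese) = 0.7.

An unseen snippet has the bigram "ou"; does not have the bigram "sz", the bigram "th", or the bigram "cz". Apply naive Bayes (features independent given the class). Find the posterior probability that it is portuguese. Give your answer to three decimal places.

0.650

spanish: 0.1 × (1−0.55) × (1−0.15) × 0.25 × (1−0.85) = 0.001434375
italian: 0.75 × (1−0.2) × (1−0.35) × 0.6 × (1−0.95) = 0.0117
portuguese: 0.15 × (1−0.05) × (1−0.4) × 0.95 × (1−0.7) = 0.0243675
P(portuguese | x) = 0.0243675 / 0.037501875 ≈ 0.650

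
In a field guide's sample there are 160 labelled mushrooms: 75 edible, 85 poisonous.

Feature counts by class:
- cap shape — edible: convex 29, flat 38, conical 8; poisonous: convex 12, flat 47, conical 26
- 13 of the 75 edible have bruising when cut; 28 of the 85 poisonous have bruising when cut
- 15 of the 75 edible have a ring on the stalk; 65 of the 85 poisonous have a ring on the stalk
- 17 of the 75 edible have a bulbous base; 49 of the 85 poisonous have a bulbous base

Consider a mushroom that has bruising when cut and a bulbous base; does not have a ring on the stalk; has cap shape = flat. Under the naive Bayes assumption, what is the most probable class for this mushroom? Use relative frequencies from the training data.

poisonous

edible: (75/160) × (38/75) × (13/75) × (60/75) × (17/75) ≈ 0.00746489
poisonous: (85/160) × (47/85) × (28/85) × (20/85) × (49/85) ≈ 0.0131252
Highest score → poisonous.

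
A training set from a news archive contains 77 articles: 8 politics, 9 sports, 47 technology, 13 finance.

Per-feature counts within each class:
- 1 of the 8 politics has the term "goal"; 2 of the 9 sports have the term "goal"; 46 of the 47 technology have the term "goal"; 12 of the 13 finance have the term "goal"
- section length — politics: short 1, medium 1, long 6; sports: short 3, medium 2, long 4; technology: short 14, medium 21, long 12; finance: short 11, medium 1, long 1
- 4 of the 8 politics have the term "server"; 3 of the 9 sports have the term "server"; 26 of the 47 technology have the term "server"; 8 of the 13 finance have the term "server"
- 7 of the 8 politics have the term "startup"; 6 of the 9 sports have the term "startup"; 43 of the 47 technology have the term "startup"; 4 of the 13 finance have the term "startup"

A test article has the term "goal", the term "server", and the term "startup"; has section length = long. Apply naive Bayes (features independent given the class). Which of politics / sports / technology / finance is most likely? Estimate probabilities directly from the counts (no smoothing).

politics: (8/77) × (1/8) × (6/8) × (4/8) × (7/8) ≈ 0.00426136
sports: (9/77) × (2/9) × (4/9) × (3/9) × (6/9) ≈ 0.00256534
technology: (47/77) × (46/47) × (12/47) × (26/47) × (43/47) ≈ 0.0771963
finance: (13/77) × (12/13) × (1/13) × (8/13) × (4/13) ≈ 0.00226992
Highest score → technology.

technology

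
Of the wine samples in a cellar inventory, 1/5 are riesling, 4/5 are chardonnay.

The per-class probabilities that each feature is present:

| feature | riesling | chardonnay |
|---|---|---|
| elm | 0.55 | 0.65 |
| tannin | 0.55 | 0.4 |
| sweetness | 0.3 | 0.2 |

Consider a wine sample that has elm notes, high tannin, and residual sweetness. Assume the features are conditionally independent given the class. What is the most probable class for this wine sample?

chardonnay

riesling: 0.2 × 0.55 × 0.55 × 0.3 = 0.01815
chardonnay: 0.8 × 0.65 × 0.4 × 0.2 = 0.0416
Highest score → chardonnay.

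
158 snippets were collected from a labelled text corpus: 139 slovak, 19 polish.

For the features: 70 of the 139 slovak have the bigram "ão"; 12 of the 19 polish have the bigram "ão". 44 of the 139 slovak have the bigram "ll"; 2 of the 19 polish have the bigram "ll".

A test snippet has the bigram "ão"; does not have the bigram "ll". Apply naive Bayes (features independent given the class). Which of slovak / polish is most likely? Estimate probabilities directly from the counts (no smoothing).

slovak

slovak: (139/158) × (70/139) × (95/139) ≈ 0.302796
polish: (19/158) × (12/19) × (17/19) ≈ 0.0679547
Highest score → slovak.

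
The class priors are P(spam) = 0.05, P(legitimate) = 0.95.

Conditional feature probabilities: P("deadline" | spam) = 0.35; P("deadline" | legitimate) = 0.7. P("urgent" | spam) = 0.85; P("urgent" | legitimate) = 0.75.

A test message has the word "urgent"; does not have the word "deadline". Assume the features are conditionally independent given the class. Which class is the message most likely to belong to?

legitimate

spam: 0.05 × (1−0.35) × 0.85 = 0.027625
legitimate: 0.95 × (1−0.7) × 0.75 = 0.21375
Highest score → legitimate.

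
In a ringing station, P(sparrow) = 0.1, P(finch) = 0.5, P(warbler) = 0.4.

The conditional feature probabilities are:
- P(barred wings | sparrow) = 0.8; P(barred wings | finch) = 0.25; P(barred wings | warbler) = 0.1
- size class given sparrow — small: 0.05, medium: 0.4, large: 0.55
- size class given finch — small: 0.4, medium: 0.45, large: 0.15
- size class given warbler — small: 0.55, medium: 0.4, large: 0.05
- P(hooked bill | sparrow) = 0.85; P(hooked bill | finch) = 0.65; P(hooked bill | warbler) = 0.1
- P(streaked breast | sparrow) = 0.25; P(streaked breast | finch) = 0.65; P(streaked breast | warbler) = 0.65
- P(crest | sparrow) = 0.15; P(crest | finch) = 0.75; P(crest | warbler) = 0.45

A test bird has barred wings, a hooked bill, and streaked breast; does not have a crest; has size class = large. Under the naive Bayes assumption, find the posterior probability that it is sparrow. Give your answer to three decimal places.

0.795

sparrow: 0.1 × 0.8 × 0.55 × 0.85 × 0.25 × (1−0.15) = 0.0079475
finch: 0.5 × 0.25 × 0.15 × 0.65 × 0.65 × (1−0.75) = 0.00198046875
warbler: 0.4 × 0.1 × 0.05 × 0.1 × 0.65 × (1−0.45) = 0.0000715
P(sparrow | x) = 0.0079475 / 0.00999946875 ≈ 0.795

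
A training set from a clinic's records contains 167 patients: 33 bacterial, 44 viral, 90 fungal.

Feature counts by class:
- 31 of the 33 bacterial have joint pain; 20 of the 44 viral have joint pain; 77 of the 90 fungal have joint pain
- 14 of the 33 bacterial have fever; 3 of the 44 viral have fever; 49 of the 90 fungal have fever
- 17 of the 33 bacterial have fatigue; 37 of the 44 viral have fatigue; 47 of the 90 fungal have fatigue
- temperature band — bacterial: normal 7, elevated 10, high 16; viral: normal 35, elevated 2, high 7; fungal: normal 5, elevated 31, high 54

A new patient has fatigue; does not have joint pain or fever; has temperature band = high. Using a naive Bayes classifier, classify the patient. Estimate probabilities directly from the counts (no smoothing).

bacterial: (33/167) × (2/33) × (19/33) × (17/33) × (16/33) ≈ 0.00172224
viral: (44/167) × (24/44) × (41/44) × (37/44) × (7/44) ≈ 0.0179151
fungal: (90/167) × (13/90) × (41/90) × (47/90) × (54/90) ≈ 0.0111116
Highest score → viral.

viral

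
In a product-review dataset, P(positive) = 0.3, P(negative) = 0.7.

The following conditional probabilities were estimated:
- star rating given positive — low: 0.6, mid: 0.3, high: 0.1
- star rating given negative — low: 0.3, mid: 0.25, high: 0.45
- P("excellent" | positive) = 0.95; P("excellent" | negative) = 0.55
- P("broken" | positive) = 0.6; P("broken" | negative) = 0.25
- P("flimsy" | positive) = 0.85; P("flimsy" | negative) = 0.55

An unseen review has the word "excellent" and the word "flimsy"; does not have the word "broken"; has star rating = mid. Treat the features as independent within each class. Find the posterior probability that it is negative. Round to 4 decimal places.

positive: 0.3 × 0.3 × 0.95 × (1−0.6) × 0.85 = 0.02907
negative: 0.7 × 0.25 × 0.55 × (1−0.25) × 0.55 = 0.039703125
P(negative | x) = 0.039703125 / 0.068773125 ≈ 0.5773

0.5773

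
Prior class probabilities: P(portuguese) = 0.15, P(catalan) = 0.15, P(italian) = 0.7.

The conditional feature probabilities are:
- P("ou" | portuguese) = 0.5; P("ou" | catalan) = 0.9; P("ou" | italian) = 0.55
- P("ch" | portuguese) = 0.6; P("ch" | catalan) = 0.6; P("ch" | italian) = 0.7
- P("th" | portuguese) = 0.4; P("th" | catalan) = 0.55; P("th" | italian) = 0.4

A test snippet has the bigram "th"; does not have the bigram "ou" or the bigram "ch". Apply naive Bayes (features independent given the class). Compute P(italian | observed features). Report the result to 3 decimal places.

portuguese: 0.15 × (1−0.5) × (1−0.6) × 0.4 = 0.012
catalan: 0.15 × (1−0.9) × (1−0.6) × 0.55 = 0.0033
italian: 0.7 × (1−0.55) × (1−0.7) × 0.4 = 0.0378
P(italian | x) = 0.0378 / 0.0531 ≈ 0.712

0.712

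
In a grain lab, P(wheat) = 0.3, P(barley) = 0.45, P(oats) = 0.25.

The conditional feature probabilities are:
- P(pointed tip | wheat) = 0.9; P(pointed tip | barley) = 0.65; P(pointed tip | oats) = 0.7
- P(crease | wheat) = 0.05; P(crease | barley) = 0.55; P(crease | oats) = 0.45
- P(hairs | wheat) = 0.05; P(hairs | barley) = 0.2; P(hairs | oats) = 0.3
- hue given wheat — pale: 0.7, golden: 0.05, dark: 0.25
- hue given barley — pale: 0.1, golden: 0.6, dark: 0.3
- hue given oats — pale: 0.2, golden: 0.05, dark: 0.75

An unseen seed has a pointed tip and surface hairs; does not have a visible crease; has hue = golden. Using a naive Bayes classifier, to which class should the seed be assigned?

barley

wheat: 0.3 × 0.9 × (1−0.05) × 0.05 × 0.05 = 0.00064125
barley: 0.45 × 0.65 × (1−0.55) × 0.2 × 0.6 = 0.015795
oats: 0.25 × 0.7 × (1−0.45) × 0.3 × 0.05 = 0.00144375
Highest score → barley.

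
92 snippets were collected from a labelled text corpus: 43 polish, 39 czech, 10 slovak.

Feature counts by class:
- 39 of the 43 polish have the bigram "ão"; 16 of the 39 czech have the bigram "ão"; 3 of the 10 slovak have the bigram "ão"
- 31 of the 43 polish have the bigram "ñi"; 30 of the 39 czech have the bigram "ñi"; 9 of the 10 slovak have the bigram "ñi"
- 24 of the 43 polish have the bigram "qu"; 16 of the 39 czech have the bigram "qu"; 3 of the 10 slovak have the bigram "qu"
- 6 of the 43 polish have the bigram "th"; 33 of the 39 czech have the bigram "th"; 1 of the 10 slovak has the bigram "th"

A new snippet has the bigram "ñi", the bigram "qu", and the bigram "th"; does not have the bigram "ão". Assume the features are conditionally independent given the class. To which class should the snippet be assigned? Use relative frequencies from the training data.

czech

polish: (43/92) × (4/43) × (31/43) × (24/43) × (6/43) ≈ 0.00244113
czech: (39/92) × (23/39) × (30/39) × (16/39) × (33/39) ≈ 0.0667577
slovak: (10/92) × (7/10) × (9/10) × (3/10) × (1/10) ≈ 0.00205435
Highest score → czech.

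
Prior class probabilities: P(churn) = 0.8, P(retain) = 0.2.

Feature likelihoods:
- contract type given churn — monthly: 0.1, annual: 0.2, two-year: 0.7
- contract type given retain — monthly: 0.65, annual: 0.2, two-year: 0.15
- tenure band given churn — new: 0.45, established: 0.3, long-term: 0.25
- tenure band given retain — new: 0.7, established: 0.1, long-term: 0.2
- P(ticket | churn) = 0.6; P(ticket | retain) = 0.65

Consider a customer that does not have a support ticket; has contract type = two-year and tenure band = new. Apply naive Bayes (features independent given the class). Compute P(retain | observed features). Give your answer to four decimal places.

0.0680

churn: 0.8 × 0.7 × 0.45 × (1−0.6) = 0.1008
retain: 0.2 × 0.15 × 0.7 × (1−0.65) = 0.00735
P(retain | x) = 0.00735 / 0.10815 ≈ 0.0680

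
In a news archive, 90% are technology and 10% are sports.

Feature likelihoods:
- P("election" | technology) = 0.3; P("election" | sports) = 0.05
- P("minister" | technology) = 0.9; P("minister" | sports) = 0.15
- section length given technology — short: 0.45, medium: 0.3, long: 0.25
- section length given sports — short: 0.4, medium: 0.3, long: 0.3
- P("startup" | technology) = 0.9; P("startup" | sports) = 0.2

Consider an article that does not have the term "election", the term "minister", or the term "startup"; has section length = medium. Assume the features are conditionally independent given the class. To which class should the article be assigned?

technology: 0.9 × (1−0.3) × (1−0.9) × 0.3 × (1−0.9) = 0.00189
sports: 0.1 × (1−0.05) × (1−0.15) × 0.3 × (1−0.2) = 0.01938
Highest score → sports.

sports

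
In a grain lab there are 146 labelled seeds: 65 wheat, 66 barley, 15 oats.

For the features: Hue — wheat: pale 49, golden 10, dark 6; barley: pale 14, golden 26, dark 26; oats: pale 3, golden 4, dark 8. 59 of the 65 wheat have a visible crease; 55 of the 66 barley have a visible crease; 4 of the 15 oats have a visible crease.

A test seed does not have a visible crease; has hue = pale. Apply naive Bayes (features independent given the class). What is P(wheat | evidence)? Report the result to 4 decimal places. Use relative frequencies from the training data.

0.4994

wheat: (65/146) × (49/65) × (6/65) ≈ 0.03098
barley: (66/146) × (14/66) × (11/66) ≈ 0.0159817
oats: (15/146) × (3/15) × (11/15) ≈ 0.0150685
P(wheat | x) = 0.03098 / 0.0620302 ≈ 0.4994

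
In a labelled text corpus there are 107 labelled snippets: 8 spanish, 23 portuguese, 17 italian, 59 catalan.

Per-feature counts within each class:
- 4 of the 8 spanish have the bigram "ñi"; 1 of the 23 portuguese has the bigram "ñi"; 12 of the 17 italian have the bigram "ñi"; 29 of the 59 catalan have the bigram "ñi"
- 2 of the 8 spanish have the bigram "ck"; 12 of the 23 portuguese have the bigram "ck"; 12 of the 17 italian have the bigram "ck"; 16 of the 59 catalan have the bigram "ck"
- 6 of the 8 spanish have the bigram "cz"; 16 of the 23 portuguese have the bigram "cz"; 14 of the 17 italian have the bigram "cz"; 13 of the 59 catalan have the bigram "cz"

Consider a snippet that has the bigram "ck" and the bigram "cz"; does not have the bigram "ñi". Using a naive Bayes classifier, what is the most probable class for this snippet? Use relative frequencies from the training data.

spanish: (8/107) × (4/8) × (2/8) × (6/8) ≈ 0.00700935
portuguese: (23/107) × (22/23) × (12/23) × (16/23) ≈ 0.074625
italian: (17/107) × (5/17) × (12/17) × (14/17) ≈ 0.0271642
catalan: (59/107) × (30/59) × (16/59) × (13/59) ≈ 0.0167532
Highest score → portuguese.

portuguese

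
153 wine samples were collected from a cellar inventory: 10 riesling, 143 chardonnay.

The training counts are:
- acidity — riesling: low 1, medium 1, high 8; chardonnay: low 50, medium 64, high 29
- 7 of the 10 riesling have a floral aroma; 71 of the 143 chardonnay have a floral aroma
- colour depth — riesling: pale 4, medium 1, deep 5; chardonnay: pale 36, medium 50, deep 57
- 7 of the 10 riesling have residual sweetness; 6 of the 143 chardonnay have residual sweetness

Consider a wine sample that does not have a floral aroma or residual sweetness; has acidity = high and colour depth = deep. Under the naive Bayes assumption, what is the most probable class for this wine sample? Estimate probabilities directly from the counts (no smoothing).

riesling: (10/153) × (8/10) × (3/10) × (5/10) × (3/10) ≈ 0.00235294
chardonnay: (143/153) × (29/143) × (72/143) × (57/143) × (137/143) ≈ 0.036444
Highest score → chardonnay.

chardonnay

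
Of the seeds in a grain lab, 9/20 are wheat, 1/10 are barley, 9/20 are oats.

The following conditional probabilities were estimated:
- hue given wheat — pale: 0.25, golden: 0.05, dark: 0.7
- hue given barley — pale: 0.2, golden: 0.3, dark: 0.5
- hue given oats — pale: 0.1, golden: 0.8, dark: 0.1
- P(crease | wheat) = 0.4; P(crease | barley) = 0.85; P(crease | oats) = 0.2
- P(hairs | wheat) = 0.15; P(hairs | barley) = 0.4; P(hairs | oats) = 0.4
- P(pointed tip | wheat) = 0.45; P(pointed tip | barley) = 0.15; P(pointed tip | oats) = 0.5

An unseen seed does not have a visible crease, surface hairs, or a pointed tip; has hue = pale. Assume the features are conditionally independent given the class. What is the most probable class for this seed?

wheat: 0.45 × 0.25 × (1−0.4) × (1−0.15) × (1−0.45) = 0.03155625
barley: 0.1 × 0.2 × (1−0.85) × (1−0.4) × (1−0.15) = 0.00153
oats: 0.45 × 0.1 × (1−0.2) × (1−0.4) × (1−0.5) = 0.0108
Highest score → wheat.

wheat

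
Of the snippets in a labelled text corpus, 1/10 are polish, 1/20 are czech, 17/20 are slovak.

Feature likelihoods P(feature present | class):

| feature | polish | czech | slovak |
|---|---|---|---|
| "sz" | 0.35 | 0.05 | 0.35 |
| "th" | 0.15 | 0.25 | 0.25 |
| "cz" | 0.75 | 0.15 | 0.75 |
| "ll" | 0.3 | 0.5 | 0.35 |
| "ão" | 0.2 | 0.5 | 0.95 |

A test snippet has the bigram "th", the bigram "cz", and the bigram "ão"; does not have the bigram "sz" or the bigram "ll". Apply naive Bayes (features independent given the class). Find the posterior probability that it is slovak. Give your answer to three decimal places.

polish: 0.1 × (1−0.35) × 0.15 × 0.75 × (1−0.3) × 0.2 = 0.00102375
czech: 0.05 × (1−0.05) × 0.25 × 0.15 × (1−0.5) × 0.5 = 0.0004453125
slovak: 0.85 × (1−0.35) × 0.25 × 0.75 × (1−0.35) × 0.95 = 0.063969140625
P(slovak | x) = 0.063969140625 / 0.065438203125 ≈ 0.978

0.978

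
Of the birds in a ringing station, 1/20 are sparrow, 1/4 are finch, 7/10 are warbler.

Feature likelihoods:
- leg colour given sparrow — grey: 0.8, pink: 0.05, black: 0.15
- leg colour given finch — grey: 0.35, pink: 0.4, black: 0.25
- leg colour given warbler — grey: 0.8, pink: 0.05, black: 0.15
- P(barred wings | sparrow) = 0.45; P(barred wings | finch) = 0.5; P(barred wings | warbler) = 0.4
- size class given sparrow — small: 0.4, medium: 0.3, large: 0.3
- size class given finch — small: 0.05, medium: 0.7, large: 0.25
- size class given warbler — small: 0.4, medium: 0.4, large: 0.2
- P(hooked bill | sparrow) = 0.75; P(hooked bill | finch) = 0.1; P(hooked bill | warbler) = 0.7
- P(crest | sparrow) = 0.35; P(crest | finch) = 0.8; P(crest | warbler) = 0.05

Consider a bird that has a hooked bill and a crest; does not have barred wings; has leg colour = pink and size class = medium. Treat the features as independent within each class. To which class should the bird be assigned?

sparrow: 0.05 × 0.05 × (1−0.45) × 0.3 × 0.75 × 0.35 = 0.00010828125
finch: 0.25 × 0.4 × (1−0.5) × 0.7 × 0.1 × 0.8 = 0.0028
warbler: 0.7 × 0.05 × (1−0.4) × 0.4 × 0.7 × 0.05 = 0.000294
Highest score → finch.

finch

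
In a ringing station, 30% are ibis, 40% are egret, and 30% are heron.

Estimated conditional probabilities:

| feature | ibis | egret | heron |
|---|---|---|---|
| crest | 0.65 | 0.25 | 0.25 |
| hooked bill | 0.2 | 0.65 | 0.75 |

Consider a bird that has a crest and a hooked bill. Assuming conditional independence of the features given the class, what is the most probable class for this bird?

ibis: 0.3 × 0.65 × 0.2 = 0.039
egret: 0.4 × 0.25 × 0.65 = 0.065
heron: 0.3 × 0.25 × 0.75 = 0.05625
Highest score → egret.

egret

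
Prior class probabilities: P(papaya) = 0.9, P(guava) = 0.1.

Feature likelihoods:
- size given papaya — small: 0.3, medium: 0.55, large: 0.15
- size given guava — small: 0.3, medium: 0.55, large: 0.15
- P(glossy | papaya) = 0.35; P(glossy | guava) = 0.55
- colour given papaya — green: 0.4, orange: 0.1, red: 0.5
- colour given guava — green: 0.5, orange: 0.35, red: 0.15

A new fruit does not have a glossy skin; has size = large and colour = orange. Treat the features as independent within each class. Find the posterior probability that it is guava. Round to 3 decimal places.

0.212

papaya: 0.9 × 0.15 × (1−0.35) × 0.1 = 0.008775
guava: 0.1 × 0.15 × (1−0.55) × 0.35 = 0.0023625
P(guava | x) = 0.0023625 / 0.0111375 ≈ 0.212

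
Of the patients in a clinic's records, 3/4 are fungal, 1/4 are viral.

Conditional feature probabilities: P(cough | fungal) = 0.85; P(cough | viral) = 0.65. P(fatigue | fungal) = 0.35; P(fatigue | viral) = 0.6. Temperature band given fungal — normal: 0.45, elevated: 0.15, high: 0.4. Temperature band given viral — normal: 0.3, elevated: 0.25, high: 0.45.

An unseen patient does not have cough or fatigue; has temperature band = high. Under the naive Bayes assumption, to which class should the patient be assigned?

fungal: 0.75 × (1−0.85) × (1−0.35) × 0.4 = 0.02925
viral: 0.25 × (1−0.65) × (1−0.6) × 0.45 = 0.01575
Highest score → fungal.

fungal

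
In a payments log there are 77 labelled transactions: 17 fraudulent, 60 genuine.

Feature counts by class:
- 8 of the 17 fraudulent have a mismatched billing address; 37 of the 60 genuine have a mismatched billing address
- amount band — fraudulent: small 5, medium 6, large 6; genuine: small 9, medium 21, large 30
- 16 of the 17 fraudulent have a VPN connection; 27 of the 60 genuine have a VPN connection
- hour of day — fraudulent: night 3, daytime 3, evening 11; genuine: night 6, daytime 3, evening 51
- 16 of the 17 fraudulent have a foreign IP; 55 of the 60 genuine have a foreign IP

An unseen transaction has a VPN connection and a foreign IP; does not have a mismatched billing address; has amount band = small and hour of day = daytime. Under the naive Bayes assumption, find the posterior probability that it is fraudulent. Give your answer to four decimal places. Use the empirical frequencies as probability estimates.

0.8533

fraudulent: (17/77) × (9/17) × (5/17) × (16/17) × (3/17) × (16/17) ≈ 0.00537387
genuine: (60/77) × (23/60) × (9/60) × (27/60) × (3/60) × (55/60) ≈ 0.000924107
P(fraudulent | x) = 0.00537387 / 0.006297977 ≈ 0.8533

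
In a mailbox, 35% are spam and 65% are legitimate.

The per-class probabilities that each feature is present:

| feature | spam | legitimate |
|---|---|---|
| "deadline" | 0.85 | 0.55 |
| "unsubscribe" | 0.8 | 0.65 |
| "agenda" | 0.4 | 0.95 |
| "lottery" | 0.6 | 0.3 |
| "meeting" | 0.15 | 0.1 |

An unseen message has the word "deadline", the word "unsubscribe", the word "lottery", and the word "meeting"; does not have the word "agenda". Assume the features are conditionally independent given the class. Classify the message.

spam: 0.35 × 0.85 × 0.8 × (1−0.4) × 0.6 × 0.15 = 0.012852
legitimate: 0.65 × 0.55 × 0.65 × (1−0.95) × 0.3 × 0.1 = 0.0003485625
Highest score → spam.

spam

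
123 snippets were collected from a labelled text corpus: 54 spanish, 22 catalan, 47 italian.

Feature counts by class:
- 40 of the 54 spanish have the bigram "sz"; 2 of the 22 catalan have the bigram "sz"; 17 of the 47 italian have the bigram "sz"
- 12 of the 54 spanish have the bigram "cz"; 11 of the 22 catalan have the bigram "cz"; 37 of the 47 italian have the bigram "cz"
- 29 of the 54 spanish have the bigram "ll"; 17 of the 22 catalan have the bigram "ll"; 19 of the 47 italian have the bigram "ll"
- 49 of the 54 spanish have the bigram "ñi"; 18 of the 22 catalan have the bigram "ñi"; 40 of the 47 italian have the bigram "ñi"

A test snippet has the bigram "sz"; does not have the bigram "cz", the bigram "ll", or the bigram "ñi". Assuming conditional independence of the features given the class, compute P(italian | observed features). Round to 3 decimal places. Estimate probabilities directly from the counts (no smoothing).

0.189

spanish: (54/123) × (40/54) × (42/54) × (25/54) × (5/54) ≈ 0.0108426
catalan: (22/123) × (2/22) × (11/22) × (5/22) × (4/22) ≈ 0.000335954
italian: (47/123) × (17/47) × (10/47) × (28/47) × (7/47) ≈ 0.00260919
P(italian | x) = 0.00260919 / 0.013787744 ≈ 0.189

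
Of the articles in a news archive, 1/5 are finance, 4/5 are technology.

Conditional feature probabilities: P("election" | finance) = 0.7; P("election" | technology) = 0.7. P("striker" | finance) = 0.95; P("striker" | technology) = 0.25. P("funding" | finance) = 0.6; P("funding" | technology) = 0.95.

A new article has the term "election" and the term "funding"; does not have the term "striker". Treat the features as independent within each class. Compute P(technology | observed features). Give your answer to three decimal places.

0.990

finance: 0.2 × 0.7 × (1−0.95) × 0.6 = 0.0042
technology: 0.8 × 0.7 × (1−0.25) × 0.95 = 0.399
P(technology | x) = 0.399 / 0.4032 ≈ 0.990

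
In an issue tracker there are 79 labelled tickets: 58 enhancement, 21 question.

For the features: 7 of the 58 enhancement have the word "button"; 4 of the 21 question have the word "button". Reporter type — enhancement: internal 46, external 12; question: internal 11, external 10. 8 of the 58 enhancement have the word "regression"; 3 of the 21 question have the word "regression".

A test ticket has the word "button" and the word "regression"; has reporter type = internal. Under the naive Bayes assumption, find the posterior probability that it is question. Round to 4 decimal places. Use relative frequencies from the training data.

0.2810

enhancement: (58/79) × (7/58) × (46/58) × (8/58) ≈ 0.0096931
question: (21/79) × (4/21) × (11/21) × (3/21) ≈ 0.00378886
P(question | x) = 0.00378886 / 0.01348196 ≈ 0.2810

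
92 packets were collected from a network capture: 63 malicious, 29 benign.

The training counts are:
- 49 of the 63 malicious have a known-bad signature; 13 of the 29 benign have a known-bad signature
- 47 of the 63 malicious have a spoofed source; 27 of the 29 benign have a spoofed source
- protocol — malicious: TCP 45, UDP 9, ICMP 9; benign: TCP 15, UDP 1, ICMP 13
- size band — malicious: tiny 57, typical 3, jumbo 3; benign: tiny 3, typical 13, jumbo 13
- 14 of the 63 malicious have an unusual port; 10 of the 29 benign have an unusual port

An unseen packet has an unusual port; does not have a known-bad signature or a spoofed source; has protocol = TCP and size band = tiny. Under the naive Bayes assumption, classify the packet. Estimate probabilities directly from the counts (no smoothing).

malicious

malicious: (63/92) × (14/63) × (16/63) × (45/63) × (57/63) × (14/63) ≈ 0.00555026
benign: (29/92) × (16/29) × (2/29) × (15/29) × (3/29) × (10/29) ≈ 0.000221301
Highest score → malicious.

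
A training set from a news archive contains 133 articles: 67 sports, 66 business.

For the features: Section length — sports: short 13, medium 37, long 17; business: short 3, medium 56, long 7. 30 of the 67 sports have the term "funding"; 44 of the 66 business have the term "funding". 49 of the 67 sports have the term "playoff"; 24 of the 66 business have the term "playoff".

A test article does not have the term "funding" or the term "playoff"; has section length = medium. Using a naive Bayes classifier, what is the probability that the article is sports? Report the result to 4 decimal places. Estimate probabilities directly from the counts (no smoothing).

0.3161

sports: (67/133) × (37/67) × (37/67) × (18/67) ≈ 0.0412738
business: (66/133) × (56/66) × (22/66) × (42/66) ≈ 0.0893142
P(sports | x) = 0.0412738 / 0.130588 ≈ 0.3161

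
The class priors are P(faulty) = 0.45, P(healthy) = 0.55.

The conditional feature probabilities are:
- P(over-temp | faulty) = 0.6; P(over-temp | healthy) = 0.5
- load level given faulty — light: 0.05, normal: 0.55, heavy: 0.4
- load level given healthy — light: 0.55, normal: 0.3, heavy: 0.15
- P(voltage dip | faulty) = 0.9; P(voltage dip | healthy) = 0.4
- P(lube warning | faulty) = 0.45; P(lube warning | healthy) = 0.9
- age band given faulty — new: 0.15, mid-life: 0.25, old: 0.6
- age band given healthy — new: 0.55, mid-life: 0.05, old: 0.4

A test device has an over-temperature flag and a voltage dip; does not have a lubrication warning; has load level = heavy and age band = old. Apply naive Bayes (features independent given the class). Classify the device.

faulty

faulty: 0.45 × 0.6 × 0.4 × 0.9 × (1−0.45) × 0.6 = 0.032076
healthy: 0.55 × 0.5 × 0.15 × 0.4 × (1−0.9) × 0.4 = 0.00066
Highest score → faulty.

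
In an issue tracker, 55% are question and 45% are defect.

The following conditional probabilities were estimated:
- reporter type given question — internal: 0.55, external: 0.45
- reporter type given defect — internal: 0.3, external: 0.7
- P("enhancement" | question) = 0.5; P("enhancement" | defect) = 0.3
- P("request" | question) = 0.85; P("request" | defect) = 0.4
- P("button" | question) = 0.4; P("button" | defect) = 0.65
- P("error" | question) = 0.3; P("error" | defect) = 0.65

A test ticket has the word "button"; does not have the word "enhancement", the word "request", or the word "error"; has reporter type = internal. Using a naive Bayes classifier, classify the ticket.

question: 0.55 × 0.55 × (1−0.5) × (1−0.85) × 0.4 × (1−0.3) = 0.0063525
defect: 0.45 × 0.3 × (1−0.3) × (1−0.4) × 0.65 × (1−0.65) = 0.01289925
Highest score → defect.

defect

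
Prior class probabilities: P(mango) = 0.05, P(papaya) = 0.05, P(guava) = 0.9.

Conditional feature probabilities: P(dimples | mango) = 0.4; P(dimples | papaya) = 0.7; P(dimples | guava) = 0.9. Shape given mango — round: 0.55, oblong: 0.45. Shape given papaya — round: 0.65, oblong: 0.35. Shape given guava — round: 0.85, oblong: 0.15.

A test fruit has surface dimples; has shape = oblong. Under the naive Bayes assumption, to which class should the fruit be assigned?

mango: 0.05 × 0.4 × 0.45 = 0.009
papaya: 0.05 × 0.7 × 0.35 = 0.01225
guava: 0.9 × 0.9 × 0.15 = 0.1215
Highest score → guava.

guava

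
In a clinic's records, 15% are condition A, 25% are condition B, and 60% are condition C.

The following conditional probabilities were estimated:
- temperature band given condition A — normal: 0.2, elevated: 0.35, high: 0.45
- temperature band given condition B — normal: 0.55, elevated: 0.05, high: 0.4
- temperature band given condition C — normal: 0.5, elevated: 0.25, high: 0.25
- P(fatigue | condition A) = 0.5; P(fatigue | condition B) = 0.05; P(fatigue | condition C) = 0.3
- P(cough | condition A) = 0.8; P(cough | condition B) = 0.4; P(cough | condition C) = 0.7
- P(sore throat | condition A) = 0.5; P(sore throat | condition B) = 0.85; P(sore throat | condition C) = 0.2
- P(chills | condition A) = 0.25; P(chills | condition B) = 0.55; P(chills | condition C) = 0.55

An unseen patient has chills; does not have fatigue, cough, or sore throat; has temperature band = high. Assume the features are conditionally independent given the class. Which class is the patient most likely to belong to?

condition C

condition A: 0.15 × 0.45 × (1−0.5) × (1−0.8) × (1−0.5) × 0.25 = 0.00084375
condition B: 0.25 × 0.4 × (1−0.05) × (1−0.4) × (1−0.85) × 0.55 = 0.0047025
condition C: 0.6 × 0.25 × (1−0.3) × (1−0.7) × (1−0.2) × 0.55 = 0.01386
Highest score → condition C.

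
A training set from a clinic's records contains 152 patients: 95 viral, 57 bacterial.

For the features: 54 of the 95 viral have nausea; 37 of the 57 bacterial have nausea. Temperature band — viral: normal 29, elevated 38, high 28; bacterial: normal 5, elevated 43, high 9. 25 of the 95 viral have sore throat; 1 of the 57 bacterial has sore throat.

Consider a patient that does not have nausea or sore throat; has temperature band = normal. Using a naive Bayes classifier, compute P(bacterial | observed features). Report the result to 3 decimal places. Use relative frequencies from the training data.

0.157

viral: (95/152) × (41/95) × (29/95) × (70/95) ≈ 0.0606721
bacterial: (57/152) × (20/57) × (5/57) × (56/57) ≈ 0.0113395
P(bacterial | x) = 0.0113395 / 0.0720116 ≈ 0.157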